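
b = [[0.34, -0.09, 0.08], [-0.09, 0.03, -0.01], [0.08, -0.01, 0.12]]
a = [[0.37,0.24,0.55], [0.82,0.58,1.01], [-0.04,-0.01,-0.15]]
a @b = [[0.15, -0.03, 0.09],[0.31, -0.07, 0.18],[-0.02, 0.00, -0.02]]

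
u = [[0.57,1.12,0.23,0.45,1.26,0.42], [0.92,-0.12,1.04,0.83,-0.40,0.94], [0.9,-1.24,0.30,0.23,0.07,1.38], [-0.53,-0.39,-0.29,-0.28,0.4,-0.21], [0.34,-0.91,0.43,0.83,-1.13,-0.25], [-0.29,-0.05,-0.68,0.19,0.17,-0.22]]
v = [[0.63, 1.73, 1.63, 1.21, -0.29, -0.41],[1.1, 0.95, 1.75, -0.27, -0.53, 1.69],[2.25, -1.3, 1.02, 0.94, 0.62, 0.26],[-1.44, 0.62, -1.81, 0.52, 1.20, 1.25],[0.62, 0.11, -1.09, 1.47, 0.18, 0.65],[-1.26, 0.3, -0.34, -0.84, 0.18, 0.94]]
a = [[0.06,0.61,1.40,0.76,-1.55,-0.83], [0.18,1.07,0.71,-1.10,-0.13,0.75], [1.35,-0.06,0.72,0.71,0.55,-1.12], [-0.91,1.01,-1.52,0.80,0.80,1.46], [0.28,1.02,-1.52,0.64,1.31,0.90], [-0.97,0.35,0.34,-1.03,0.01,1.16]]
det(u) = -0.68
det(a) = -0.46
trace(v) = 4.24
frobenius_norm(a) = 5.60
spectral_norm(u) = 2.88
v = u + a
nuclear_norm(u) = 7.99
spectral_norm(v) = 4.44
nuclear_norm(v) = 13.45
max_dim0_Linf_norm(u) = 1.38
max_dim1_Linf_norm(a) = 1.55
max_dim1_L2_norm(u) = 2.1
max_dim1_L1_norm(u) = 4.25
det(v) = 11.42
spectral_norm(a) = 4.11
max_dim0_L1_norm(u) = 3.83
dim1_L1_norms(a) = [5.21, 3.94, 4.51, 6.5, 5.67, 3.86]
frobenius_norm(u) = 4.04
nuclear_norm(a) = 11.04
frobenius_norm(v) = 6.47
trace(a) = 5.12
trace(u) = -0.88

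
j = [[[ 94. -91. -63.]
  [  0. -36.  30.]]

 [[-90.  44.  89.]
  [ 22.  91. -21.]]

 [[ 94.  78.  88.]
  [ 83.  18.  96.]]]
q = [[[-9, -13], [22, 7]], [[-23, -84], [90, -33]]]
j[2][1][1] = 18.0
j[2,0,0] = 94.0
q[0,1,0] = 22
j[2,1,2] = 96.0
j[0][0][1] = -91.0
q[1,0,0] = -23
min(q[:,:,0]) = -23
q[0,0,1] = -13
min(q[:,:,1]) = -84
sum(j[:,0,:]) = 243.0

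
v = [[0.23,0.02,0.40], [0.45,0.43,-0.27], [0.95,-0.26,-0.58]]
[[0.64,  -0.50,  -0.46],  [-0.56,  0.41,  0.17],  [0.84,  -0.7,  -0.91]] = v@ [[1.06, -0.87, -1.03],[-1.75, 1.35, 1.09],[1.07, -0.82, -0.6]]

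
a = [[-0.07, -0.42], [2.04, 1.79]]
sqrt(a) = [[0.42, -0.23], [1.1, 1.43]]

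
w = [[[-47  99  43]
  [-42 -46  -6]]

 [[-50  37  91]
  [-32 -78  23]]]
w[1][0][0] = -50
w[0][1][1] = -46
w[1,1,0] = -32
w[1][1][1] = -78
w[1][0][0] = -50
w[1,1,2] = 23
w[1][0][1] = 37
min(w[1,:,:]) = -78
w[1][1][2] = 23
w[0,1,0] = -42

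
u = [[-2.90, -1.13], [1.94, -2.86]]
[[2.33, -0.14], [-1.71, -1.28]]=u @ [[-0.82, -0.1], [0.04, 0.38]]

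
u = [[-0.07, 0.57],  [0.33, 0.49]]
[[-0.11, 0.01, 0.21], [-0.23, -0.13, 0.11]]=u @ [[-0.35, -0.34, -0.2], [-0.23, -0.03, 0.35]]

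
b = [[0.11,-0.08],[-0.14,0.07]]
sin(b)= [[0.11, -0.08],[-0.14, 0.07]]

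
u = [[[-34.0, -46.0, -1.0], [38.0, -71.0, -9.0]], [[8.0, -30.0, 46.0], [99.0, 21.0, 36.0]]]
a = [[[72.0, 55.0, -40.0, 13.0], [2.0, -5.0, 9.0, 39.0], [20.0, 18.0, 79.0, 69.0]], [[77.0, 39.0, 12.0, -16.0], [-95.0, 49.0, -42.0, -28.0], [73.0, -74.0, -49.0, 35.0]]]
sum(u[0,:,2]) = -10.0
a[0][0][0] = 72.0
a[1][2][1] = -74.0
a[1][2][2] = -49.0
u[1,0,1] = -30.0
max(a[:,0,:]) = 77.0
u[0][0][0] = -34.0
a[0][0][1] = 55.0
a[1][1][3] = -28.0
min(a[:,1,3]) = -28.0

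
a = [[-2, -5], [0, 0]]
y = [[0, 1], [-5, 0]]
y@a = [[0, 0], [10, 25]]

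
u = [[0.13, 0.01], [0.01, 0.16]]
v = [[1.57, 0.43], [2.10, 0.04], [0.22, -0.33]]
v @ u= [[0.21, 0.08], [0.27, 0.03], [0.03, -0.05]]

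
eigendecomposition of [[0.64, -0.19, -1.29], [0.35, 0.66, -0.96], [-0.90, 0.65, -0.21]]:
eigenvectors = [[-0.66+0.00j, (-0.45-0.39j), -0.45+0.39j], [(-0.3+0j), -0.75+0.00j, (-0.75-0j)], [(-0.69+0j), (0.06+0.28j), (0.06-0.28j)]]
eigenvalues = [(-0.79+0j), (0.94+0.53j), (0.94-0.53j)]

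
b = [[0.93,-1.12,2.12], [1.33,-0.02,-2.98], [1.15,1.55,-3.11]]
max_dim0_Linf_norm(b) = 3.11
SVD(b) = [[0.4, 0.83, 0.38], [-0.59, 0.56, -0.58], [-0.70, 0.01, 0.72]] @ diag([5.169823300933964, 1.7849065995964026, 0.8646013346262282]) @ [[-0.24, -0.29, 0.93],[0.85, -0.52, 0.05],[0.47, 0.8, 0.37]]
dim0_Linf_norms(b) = [1.33, 1.55, 3.11]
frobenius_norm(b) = 5.54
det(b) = 7.98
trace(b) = -2.20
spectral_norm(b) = 5.17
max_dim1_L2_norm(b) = 3.66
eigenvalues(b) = [(1.38+0j), (-1.79+1.6j), (-1.79-1.6j)]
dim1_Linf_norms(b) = [2.12, 2.98, 3.11]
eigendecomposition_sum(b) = [[1.19+0.00j, (-0.19+0j), (0.69-0j)],  [0.28+0.00j, (-0.04+0j), (0.16-0j)],  [0.40+0.00j, (-0.06+0j), 0.23-0.00j]] + [[-0.13+0.10j, -0.46-0.27j, (0.71-0.1j)], [(0.53+0.22j), (0.01+1.87j), -1.57-1.97j], [0.37-0.11j, (0.81+0.99j), -1.67-0.37j]] + [[(-0.13-0.1j), -0.46+0.27j, (0.71+0.1j)], [0.53-0.22j, (0.01-1.87j), (-1.57+1.97j)], [(0.37+0.11j), (0.81-0.99j), -1.67+0.37j]]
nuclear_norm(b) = 7.82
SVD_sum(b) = [[-0.49, -0.61, 1.92],[0.72, 0.90, -2.84],[0.85, 1.06, -3.34]] + [[1.26, -0.78, 0.08], [0.84, -0.52, 0.05], [0.01, -0.01, 0.0]] + [[0.16, 0.27, 0.12], [-0.24, -0.40, -0.19], [0.29, 0.50, 0.23]]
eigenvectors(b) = [[(0.93+0j), (-0.12+0.2j), (-0.12-0.2j)],[0.22+0.00j, (0.8+0j), (0.8-0j)],[(0.31+0j), (0.43-0.34j), 0.43+0.34j]]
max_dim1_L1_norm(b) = 5.81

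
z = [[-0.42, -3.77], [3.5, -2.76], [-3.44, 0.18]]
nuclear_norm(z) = 9.42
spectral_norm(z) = 5.64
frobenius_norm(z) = 6.79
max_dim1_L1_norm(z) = 6.26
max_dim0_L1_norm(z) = 7.36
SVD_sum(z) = [[1.63, -1.42],[3.36, -2.93],[-2.04, 1.78]] + [[-2.05, -2.35], [0.14, 0.17], [-1.4, -1.60]]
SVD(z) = [[0.38, -0.82],[0.79, 0.06],[-0.48, -0.56]] @ diag([5.6426465431027655, 3.779343857022063]) @ [[0.75, -0.66], [0.66, 0.75]]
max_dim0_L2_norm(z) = 4.93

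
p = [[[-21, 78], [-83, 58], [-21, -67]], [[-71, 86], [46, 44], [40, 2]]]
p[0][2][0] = -21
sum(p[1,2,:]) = 42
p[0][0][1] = 78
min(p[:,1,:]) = -83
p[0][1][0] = -83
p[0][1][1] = 58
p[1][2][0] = 40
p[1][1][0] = 46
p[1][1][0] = 46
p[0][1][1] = 58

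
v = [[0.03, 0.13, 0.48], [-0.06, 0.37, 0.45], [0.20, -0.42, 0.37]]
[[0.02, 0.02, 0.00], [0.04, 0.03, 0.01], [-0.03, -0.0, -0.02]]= v @ [[0.08, 0.06, 0.08], [0.12, 0.06, 0.07], [-0.00, 0.03, -0.02]]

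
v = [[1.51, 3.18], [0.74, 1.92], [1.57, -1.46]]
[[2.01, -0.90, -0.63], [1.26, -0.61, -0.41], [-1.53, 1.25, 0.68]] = v@[[-0.27, 0.37, 0.17], [0.76, -0.46, -0.28]]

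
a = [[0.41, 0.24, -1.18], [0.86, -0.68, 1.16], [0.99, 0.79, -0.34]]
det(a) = -1.53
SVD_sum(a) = [[-0.01, 0.55, -1.01], [0.01, -0.65, 1.18], [-0.01, 0.32, -0.59]] + [[0.32, 0.06, 0.03], [0.8, 0.16, 0.08], [1.06, 0.21, 0.11]] + [[0.09, -0.37, -0.21],[0.05, -0.19, -0.1],[-0.07, 0.26, 0.14]]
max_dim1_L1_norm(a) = 2.7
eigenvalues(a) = [(0.42+0.94j), (0.42-0.94j), (-1.44+0j)]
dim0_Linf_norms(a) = [0.99, 0.79, 1.18]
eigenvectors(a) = [[(0.58+0j), (0.58-0j), 0.33+0.00j],[-0.05-0.57j, -0.05+0.57j, (-0.88+0j)],[(-0.01-0.58j), -0.01+0.58j, 0.34+0.00j]]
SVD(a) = [[0.61, 0.24, -0.76],[-0.71, 0.59, -0.39],[0.35, 0.78, 0.52]] @ diag([1.8944292292185438, 1.4014283698551808, 0.5767464084391747]) @ [[-0.01, 0.48, -0.88], [0.98, 0.19, 0.10], [-0.22, 0.86, 0.47]]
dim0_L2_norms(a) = [1.37, 1.07, 1.69]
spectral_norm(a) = 1.89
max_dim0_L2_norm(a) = 1.69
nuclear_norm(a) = 3.87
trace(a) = -0.61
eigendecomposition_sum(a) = [[0.19+0.49j, -0.08+0.19j, (-0.39+0.02j)], [(0.46-0.23j), (0.19+0.06j), (0.05+0.39j)], [(0.48-0.2j), 0.19+0.07j, (0.03+0.39j)]] + [[0.19-0.49j, -0.08-0.19j, (-0.39-0.02j)],[(0.46+0.23j), (0.19-0.06j), (0.05-0.39j)],[(0.48+0.2j), 0.19-0.07j, (0.03-0.39j)]] + [[0.02+0.00j, 0.40+0.00j, -0.39+0.00j], [-0.07-0.00j, (-1.07-0j), (1.05-0j)], [(0.03+0j), (0.41+0j), (-0.4+0j)]]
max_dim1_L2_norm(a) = 1.6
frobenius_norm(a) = 2.43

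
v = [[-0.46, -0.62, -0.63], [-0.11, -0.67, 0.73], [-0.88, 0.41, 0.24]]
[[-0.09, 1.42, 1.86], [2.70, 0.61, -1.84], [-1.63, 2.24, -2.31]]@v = [[-1.75, -0.13, 1.54], [0.31, -2.84, -1.70], [2.54, -1.44, 2.11]]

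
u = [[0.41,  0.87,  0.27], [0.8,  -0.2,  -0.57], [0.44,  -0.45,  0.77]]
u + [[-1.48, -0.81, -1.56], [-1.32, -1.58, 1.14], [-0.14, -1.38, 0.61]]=[[-1.07, 0.06, -1.29],[-0.52, -1.78, 0.57],[0.3, -1.83, 1.38]]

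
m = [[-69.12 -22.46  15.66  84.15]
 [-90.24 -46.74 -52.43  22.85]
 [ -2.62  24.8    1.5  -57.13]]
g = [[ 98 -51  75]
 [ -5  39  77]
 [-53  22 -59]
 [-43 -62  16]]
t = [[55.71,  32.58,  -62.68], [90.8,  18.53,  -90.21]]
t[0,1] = 32.58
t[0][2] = -62.68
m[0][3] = 84.15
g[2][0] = -53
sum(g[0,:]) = 122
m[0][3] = 84.15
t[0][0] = 55.71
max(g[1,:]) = 77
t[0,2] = -62.68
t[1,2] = -90.21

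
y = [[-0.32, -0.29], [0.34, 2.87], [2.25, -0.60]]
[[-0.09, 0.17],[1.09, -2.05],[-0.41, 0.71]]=y @ [[-0.08, 0.12], [0.39, -0.73]]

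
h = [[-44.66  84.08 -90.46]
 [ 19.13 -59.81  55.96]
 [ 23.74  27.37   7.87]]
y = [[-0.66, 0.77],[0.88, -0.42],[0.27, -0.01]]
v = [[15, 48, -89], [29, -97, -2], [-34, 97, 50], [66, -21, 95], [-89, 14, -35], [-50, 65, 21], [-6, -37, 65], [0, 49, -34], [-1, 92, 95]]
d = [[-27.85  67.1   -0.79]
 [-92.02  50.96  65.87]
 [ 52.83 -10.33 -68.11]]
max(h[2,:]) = 27.37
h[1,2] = 55.96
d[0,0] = -27.85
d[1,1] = 50.96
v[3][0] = 66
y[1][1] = -0.421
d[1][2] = 65.87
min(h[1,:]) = -59.81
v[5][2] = 21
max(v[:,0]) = 66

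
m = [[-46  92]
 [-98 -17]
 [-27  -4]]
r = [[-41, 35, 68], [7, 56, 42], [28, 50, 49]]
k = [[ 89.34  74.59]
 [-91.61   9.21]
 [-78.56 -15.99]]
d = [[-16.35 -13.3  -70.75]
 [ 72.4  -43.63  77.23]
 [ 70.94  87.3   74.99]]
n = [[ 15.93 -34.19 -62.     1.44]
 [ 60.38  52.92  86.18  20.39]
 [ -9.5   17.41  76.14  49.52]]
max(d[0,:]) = -13.3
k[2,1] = -15.99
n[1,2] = 86.18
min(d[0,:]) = -70.75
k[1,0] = -91.61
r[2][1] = 50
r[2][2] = 49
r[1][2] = 42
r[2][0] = 28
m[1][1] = -17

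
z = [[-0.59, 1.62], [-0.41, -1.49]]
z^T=[[-0.59, -0.41], [1.62, -1.49]]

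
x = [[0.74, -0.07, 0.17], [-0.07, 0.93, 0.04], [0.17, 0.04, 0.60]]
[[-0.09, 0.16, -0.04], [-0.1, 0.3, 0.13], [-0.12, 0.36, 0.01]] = x@[[-0.09, 0.12, -0.04],[-0.11, 0.31, 0.14],[-0.16, 0.55, 0.02]]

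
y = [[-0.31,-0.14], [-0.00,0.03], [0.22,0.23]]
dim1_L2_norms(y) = [0.34, 0.03, 0.32]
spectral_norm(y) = 0.46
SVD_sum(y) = [[-0.28, -0.19], [0.01, 0.01], [0.26, 0.18]] + [[-0.03, 0.05], [-0.01, 0.02], [-0.04, 0.05]]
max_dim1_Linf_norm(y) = 0.31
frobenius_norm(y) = 0.47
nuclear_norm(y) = 0.55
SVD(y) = [[-0.73, -0.66],[0.04, -0.27],[0.68, -0.7]] @ diag([0.45765464447242316, 0.09193599073714293]) @ [[0.82, 0.57], [0.57, -0.82]]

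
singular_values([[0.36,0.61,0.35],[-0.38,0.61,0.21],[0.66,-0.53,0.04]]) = [1.14, 0.77, 0.08]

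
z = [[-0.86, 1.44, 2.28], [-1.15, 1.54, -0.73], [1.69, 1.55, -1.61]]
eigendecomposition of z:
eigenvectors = [[(0.67+0j), (0.11-0.61j), (0.11+0.61j)], [(0.05+0j), 0.62+0.00j, 0.62-0.00j], [(-0.74+0j), (0.15-0.46j), 0.15+0.46j]]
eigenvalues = [(-3.25+0j), (1.16+1.65j), (1.16-1.65j)]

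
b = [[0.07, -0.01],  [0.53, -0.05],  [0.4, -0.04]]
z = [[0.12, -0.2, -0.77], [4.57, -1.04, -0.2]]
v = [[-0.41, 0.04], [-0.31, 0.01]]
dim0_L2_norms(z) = [4.57, 1.06, 0.8]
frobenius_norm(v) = 0.52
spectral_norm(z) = 4.70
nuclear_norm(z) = 5.48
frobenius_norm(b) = 0.67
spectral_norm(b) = 0.67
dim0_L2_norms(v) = [0.51, 0.04]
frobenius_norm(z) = 4.76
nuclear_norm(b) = 0.67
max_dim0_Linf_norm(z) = 4.57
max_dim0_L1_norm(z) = 4.69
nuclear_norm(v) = 0.53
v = z @ b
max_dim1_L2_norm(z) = 4.69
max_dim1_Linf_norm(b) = 0.53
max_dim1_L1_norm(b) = 0.58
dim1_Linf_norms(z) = [0.77, 4.57]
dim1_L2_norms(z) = [0.8, 4.69]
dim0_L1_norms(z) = [4.69, 1.24, 0.97]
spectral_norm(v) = 0.52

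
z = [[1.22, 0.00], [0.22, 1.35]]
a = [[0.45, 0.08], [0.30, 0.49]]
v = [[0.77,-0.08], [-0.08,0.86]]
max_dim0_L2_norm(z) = 1.35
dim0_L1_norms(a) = [0.75, 0.57]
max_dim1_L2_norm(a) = 0.57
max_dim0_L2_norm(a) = 0.54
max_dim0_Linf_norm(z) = 1.35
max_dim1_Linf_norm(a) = 0.49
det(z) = 1.65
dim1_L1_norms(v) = [0.85, 0.94]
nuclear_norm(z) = 2.58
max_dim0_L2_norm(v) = 0.86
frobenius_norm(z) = 1.83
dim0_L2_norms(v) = [0.77, 0.86]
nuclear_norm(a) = 0.97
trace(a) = 0.94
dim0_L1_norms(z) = [1.44, 1.35]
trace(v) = 1.63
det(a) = 0.20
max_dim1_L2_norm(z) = 1.37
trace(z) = 2.57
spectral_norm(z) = 1.42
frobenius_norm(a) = 0.73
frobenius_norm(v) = 1.16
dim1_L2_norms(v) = [0.77, 0.86]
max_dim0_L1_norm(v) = 0.94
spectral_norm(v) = 0.91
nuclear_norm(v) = 1.63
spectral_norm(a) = 0.67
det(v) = 0.66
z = v + a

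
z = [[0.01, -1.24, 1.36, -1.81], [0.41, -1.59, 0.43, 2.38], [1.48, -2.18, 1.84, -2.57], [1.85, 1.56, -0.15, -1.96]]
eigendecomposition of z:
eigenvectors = [[0.07+0.00j, 0.29+0.00j, (0.4+0.07j), 0.40-0.07j], [-0.76+0.00j, (-0.53+0j), (0.23-0.26j), 0.23+0.26j], [(-0.02+0j), (-0.79+0j), 0.79+0.00j, 0.79-0.00j], [(0.64+0j), -0.13+0.00j, (0.22-0.19j), 0.22+0.19j]]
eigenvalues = [(-3.62+0j), (-0.6+0j), (1.26+1.45j), (1.26-1.45j)]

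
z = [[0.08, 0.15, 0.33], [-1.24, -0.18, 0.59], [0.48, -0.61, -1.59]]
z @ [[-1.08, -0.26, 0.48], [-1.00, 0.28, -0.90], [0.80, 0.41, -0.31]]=[[0.03,0.16,-0.2],[1.99,0.51,-0.62],[-1.18,-0.95,1.27]]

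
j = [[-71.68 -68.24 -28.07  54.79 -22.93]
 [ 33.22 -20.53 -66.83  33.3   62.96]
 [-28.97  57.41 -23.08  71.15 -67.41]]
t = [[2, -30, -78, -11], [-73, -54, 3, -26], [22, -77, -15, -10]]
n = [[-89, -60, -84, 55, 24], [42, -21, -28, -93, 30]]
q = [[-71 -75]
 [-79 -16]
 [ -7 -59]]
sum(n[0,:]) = -154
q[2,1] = -59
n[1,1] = -21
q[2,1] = -59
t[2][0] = 22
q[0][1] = -75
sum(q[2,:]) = -66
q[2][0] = -7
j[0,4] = -22.93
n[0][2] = -84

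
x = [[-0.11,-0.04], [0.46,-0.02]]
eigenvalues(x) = [(-0.06+0.13j), (-0.06-0.13j)]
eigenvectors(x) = [[0.09-0.27j,  0.09+0.27j], [(-0.96+0j),  (-0.96-0j)]]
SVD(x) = [[-0.23, 0.97], [0.97, 0.23]] @ diag([0.4730791430109351, 0.0435445111126445]) @ [[1.0, -0.02], [-0.02, -1.00]]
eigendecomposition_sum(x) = [[-0.05+0.05j,-0.02-0.01j], [(0.23+0.12j),(-0.01+0.08j)]] + [[(-0.06-0.05j), (-0.02+0.01j)], [(0.23-0.12j), -0.01-0.08j]]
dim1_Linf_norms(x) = [0.11, 0.46]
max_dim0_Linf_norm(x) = 0.46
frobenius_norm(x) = 0.48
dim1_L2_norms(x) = [0.12, 0.46]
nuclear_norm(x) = 0.52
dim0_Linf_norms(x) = [0.46, 0.04]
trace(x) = -0.13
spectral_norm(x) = 0.47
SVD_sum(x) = [[-0.11,  0.0], [0.46,  -0.01]] + [[-0.0, -0.04], [-0.0, -0.01]]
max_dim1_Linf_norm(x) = 0.46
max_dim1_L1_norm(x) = 0.48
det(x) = 0.02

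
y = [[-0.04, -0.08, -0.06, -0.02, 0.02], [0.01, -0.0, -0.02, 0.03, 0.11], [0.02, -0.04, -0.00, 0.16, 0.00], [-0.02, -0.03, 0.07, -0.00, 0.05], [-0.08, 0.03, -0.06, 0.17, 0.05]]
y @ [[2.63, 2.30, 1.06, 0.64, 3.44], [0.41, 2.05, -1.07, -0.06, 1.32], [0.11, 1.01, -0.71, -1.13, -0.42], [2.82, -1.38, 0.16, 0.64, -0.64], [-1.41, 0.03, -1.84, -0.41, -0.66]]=[[-0.23, -0.29, 0.05, 0.03, -0.22], [-0.05, -0.04, -0.17, 0.0, -0.05], [0.49, -0.26, 0.09, 0.12, -0.09], [-0.13, -0.04, -0.13, -0.11, -0.17], [0.2, -0.42, -0.14, 0.10, -0.35]]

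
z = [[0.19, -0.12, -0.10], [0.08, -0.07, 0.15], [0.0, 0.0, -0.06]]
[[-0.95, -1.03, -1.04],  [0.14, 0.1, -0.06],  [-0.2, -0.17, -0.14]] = z @ [[0.01, -3.93, -2.02], [5.17, 0.04, 3.53], [3.34, 2.78, 2.33]]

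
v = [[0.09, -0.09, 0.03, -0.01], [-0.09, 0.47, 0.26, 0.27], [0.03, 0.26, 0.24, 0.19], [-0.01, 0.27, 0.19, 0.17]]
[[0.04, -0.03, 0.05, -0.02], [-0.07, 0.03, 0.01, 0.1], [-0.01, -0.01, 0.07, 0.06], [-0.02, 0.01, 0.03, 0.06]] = v @ [[0.5, 0.03, -0.06, -0.08],[0.03, 0.26, -0.32, -0.02],[-0.06, -0.32, 0.76, -0.16],[-0.08, -0.02, -0.16, 0.54]]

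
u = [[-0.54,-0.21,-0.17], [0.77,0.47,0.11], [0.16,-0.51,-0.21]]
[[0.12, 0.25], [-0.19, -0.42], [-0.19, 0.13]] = u @ [[-0.37, -0.32], [0.13, -0.37], [0.33, 0.02]]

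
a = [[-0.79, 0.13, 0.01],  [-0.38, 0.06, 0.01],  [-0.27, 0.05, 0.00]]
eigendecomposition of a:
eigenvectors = [[0.86, -0.13, -0.11],[0.41, -0.72, -0.70],[0.29, -0.68, 0.71]]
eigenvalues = [-0.72, 0.0, -0.01]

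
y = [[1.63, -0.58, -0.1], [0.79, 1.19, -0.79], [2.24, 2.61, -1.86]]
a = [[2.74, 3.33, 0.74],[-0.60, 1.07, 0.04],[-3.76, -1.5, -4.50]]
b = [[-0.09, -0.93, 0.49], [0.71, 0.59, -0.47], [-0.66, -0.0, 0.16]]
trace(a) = -0.69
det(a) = -18.88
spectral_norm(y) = 4.28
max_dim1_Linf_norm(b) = 0.93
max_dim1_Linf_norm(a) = 4.5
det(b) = -0.00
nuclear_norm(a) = 10.74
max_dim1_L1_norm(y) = 6.71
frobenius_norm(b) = 1.63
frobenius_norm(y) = 4.58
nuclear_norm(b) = 2.20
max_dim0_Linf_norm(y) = 2.61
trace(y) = 0.96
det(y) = -0.01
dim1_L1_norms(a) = [6.81, 1.71, 9.76]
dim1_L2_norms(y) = [1.73, 1.63, 3.91]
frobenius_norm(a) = 7.57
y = a @ b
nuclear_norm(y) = 5.91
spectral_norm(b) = 1.44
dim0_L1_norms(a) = [7.1, 5.9, 5.28]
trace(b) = 0.66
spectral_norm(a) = 6.96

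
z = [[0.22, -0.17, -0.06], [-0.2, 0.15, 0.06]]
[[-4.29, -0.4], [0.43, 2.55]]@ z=[[-0.86, 0.67, 0.23],[-0.42, 0.31, 0.13]]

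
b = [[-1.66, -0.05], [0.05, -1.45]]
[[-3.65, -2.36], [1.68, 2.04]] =b @ [[2.23, 1.46], [-1.08, -1.36]]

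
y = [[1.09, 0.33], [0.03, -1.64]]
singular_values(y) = [1.69, 1.06]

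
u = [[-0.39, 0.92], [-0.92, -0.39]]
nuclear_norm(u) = 2.00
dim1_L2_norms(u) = [1.0, 1.0]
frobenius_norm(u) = 1.41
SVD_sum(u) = [[-0.39, 0.0], [-0.92, 0.0]] + [[0.0, 0.92], [0.0, -0.39]]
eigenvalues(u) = [(-0.39+0.92j), (-0.39-0.92j)]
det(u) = 1.00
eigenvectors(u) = [[(0.71+0j), (0.71-0j)], [0.00+0.71j, 0.00-0.71j]]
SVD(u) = [[-0.39, -0.92], [-0.92, 0.39]] @ diag([0.9992497185388647, 0.9992497185388646]) @ [[1.00, 0.00], [-0.0, -1.00]]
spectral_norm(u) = 1.00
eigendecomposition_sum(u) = [[-0.20+0.46j,0.46+0.20j],[(-0.46-0.2j),(-0.2+0.46j)]] + [[-0.20-0.46j,  (0.46-0.2j)], [-0.46+0.20j,  (-0.2-0.46j)]]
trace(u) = -0.78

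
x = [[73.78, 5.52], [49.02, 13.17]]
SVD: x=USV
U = [[-0.83, -0.56], [-0.56, 0.83]]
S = [89.38, 7.84]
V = [[-0.99, -0.13],[-0.13, 0.99]]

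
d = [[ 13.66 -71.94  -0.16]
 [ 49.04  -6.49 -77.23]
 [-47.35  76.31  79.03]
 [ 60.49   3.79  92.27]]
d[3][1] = 3.79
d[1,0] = 49.04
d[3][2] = 92.27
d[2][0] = -47.35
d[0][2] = -0.16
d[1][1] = -6.49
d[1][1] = -6.49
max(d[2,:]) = 79.03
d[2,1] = 76.31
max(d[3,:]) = 92.27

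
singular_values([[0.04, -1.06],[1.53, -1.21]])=[2.09, 0.75]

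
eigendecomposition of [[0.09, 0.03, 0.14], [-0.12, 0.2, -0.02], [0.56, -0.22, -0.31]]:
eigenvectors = [[0.25, 0.34, 0.34], [0.02, -0.72, 0.94], [-0.97, 0.60, -0.04]]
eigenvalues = [-0.45, 0.27, 0.16]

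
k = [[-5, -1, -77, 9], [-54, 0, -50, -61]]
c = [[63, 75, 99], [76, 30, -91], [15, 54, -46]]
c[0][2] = 99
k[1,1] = 0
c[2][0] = 15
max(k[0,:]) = 9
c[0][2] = 99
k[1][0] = -54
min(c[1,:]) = -91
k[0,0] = -5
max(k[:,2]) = -50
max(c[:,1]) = 75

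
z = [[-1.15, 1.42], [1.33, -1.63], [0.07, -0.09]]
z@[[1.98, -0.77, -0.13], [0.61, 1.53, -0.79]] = [[-1.41, 3.06, -0.97], [1.64, -3.52, 1.11], [0.08, -0.19, 0.06]]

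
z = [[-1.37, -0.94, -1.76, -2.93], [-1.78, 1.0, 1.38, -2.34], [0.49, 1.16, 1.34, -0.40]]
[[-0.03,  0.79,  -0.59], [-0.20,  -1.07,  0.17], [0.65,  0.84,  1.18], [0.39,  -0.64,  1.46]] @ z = [[-1.65,  0.13,  0.35,  -1.52],[2.26,  -0.68,  -0.90,  3.02],[-1.81,  1.6,  1.60,  -4.34],[1.32,  0.69,  0.39,  -0.23]]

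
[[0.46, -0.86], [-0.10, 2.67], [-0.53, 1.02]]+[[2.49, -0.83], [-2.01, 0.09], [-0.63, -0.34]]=[[2.95, -1.69], [-2.11, 2.76], [-1.16, 0.68]]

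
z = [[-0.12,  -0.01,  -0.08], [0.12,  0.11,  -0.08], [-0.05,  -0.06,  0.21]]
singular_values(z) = [0.27, 0.17, 0.04]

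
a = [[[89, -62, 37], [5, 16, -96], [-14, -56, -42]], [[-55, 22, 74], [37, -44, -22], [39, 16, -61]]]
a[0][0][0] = 89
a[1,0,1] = 22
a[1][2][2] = -61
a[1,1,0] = 37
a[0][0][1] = -62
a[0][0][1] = -62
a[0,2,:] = [-14, -56, -42]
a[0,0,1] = -62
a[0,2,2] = -42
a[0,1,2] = -96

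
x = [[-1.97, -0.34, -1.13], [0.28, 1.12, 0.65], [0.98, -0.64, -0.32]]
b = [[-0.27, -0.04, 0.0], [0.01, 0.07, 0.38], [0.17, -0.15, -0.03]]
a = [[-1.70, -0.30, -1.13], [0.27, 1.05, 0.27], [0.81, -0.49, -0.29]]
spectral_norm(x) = 2.48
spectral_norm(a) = 2.18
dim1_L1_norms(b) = [0.31, 0.46, 0.35]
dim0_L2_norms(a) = [1.9, 1.2, 1.2]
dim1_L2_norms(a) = [2.06, 1.12, 0.99]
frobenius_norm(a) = 2.55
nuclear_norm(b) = 0.85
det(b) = -0.02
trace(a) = -0.94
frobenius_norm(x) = 2.92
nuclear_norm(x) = 4.27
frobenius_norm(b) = 0.53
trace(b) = -0.23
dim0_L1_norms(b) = [0.45, 0.26, 0.41]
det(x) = 1.08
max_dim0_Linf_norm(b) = 0.38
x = b + a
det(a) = 1.31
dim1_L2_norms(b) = [0.27, 0.39, 0.23]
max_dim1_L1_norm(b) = 0.46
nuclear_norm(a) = 3.89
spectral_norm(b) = 0.39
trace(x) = -1.17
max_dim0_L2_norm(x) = 2.22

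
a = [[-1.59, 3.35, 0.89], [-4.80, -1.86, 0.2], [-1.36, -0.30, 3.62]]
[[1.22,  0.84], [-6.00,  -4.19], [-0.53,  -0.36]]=a @ [[0.97, 0.68], [0.75, 0.52], [0.28, 0.2]]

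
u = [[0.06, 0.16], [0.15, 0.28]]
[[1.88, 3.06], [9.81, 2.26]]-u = [[1.82, 2.9], [9.66, 1.98]]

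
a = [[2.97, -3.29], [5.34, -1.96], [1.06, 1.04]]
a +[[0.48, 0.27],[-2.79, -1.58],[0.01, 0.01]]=[[3.45, -3.02],[2.55, -3.54],[1.07, 1.05]]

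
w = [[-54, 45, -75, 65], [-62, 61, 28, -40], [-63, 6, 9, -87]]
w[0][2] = -75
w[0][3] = 65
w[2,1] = 6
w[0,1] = 45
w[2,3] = -87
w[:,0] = [-54, -62, -63]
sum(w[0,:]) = -19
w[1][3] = -40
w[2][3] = -87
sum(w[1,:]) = -13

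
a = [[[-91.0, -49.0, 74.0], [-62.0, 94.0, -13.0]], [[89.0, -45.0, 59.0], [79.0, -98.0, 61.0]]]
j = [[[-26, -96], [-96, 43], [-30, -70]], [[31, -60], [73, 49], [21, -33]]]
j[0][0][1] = -96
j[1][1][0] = 73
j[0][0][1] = -96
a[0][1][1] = 94.0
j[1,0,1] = -60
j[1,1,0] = 73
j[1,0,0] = 31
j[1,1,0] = 73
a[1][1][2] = 61.0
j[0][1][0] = -96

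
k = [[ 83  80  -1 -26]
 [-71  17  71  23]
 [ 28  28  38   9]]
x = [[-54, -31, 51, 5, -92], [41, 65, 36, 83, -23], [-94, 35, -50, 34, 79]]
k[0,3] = -26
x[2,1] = 35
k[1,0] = -71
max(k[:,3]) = 23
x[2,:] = [-94, 35, -50, 34, 79]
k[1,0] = -71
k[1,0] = -71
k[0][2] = -1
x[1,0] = 41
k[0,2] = -1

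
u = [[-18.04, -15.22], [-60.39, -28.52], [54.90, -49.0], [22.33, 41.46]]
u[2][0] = 54.9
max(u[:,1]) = 41.46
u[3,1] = 41.46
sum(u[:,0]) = -1.20000000000001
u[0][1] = -15.22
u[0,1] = -15.22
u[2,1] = -49.0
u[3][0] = 22.33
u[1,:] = [-60.39, -28.52]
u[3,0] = 22.33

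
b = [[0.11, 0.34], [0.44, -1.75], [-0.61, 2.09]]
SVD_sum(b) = [[-0.08, 0.29], [0.47, -1.74], [-0.56, 2.10]] + [[0.19,0.05],[-0.03,-0.01],[-0.05,-0.01]]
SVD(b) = [[0.11, 0.96], [-0.63, -0.13], [0.77, -0.24]] @ diag([2.8430893905090366, 0.20209581285853434]) @ [[-0.26, 0.97], [0.97, 0.26]]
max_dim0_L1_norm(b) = 4.18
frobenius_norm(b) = 2.85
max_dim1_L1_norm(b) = 2.7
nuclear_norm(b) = 3.05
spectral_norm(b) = 2.84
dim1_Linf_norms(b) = [0.34, 1.75, 2.09]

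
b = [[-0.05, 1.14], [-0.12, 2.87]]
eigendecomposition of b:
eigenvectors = [[-1.0, -0.37], [-0.04, -0.93]]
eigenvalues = [-0.0, 2.82]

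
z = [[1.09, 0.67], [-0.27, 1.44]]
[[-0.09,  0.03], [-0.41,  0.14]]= z@[[0.08, -0.03], [-0.27, 0.09]]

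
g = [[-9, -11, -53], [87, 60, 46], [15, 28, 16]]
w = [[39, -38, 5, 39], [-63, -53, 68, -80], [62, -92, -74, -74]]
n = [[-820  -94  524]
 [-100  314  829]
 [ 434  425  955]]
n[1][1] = 314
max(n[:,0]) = 434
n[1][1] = 314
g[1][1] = 60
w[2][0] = 62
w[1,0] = -63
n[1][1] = 314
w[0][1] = -38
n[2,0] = 434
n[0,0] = -820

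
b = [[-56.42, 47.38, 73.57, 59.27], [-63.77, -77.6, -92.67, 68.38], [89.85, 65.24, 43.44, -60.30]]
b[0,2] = 73.57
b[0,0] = -56.42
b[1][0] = -63.77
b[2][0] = 89.85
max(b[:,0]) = 89.85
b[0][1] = 47.38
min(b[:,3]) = -60.3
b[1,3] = 68.38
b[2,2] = 43.44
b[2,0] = 89.85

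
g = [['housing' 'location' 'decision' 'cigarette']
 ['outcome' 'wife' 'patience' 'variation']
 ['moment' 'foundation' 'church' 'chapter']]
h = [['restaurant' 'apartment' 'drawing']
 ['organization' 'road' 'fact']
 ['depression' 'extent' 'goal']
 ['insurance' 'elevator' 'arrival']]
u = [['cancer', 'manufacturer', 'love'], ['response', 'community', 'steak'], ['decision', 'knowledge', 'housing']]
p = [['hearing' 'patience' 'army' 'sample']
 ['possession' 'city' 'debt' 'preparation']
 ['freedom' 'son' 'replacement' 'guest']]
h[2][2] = 'goal'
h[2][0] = 'depression'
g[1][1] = 'wife'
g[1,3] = 'variation'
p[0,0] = 'hearing'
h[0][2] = 'drawing'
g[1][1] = 'wife'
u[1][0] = 'response'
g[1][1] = 'wife'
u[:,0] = ['cancer', 'response', 'decision']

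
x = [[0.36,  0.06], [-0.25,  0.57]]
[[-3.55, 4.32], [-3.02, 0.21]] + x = [[-3.19, 4.38], [-3.27, 0.78]]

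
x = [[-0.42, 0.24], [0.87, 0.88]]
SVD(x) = [[-0.12, 0.99], [0.99, 0.12]] @ diag([1.2447396022893134, 0.46467550235905725]) @ [[0.73, 0.68], [-0.68, 0.73]]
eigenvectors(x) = [[-0.86, -0.16], [0.52, -0.99]]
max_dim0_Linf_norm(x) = 0.88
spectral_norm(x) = 1.24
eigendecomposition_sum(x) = [[-0.51, 0.09], [0.31, -0.05]] + [[0.09, 0.15], [0.56, 0.93]]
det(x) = -0.58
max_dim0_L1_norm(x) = 1.29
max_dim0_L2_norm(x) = 0.97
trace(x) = 0.46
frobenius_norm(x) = 1.33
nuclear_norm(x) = 1.71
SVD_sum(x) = [[-0.11, -0.1], [0.91, 0.84]] + [[-0.31, 0.34], [-0.04, 0.04]]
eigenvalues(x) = [-0.56, 1.02]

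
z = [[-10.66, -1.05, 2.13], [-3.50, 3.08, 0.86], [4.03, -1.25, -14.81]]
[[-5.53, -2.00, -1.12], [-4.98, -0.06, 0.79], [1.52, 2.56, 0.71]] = z @ [[0.64, 0.14, 0.06], [-0.93, 0.18, 0.34], [0.15, -0.15, -0.06]]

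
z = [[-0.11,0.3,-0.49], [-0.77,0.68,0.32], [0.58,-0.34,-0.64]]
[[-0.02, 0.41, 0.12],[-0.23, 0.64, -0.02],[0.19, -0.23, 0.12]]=z@[[0.77,-0.30,0.65], [0.46,0.74,0.69], [0.15,-0.31,0.04]]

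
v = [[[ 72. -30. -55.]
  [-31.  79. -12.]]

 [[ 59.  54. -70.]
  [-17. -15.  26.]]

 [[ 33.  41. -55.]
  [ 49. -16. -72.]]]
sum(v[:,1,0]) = 1.0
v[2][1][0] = 49.0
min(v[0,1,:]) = -31.0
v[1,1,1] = -15.0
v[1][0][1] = 54.0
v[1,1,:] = [-17.0, -15.0, 26.0]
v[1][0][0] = 59.0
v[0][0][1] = -30.0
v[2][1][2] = -72.0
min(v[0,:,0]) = -31.0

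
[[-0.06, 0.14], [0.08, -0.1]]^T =[[-0.06,0.08], [0.14,-0.1]]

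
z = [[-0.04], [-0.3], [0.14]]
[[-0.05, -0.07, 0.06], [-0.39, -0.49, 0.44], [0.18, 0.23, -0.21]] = z @ [[1.31,1.63,-1.47]]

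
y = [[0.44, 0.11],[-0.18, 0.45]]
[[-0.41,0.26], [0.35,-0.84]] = y@[[-1.03,0.97],[0.36,-1.48]]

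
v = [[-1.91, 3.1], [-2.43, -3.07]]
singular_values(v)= [4.39, 3.05]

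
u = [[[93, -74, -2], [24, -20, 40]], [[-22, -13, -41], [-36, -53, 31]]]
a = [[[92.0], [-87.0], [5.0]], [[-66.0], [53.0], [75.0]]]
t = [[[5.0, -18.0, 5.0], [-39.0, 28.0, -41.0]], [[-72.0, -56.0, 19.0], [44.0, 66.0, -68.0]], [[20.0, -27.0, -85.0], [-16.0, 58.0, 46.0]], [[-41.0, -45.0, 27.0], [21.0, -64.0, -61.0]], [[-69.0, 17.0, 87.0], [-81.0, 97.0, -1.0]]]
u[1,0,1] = -13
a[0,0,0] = 92.0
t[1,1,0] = 44.0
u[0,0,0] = 93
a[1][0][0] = -66.0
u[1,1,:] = [-36, -53, 31]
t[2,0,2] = -85.0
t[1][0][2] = 19.0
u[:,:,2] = [[-2, 40], [-41, 31]]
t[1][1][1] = 66.0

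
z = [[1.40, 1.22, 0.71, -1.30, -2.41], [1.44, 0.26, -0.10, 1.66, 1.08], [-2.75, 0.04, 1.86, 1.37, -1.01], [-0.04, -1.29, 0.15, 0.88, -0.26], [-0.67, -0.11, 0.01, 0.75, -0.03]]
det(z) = -14.020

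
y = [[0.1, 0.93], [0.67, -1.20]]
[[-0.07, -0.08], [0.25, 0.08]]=y@[[0.2, -0.02], [-0.10, -0.08]]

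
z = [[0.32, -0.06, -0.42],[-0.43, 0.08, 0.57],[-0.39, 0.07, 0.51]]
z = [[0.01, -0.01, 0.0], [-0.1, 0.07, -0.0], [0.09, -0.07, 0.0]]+[[0.31,-0.05,-0.42], [-0.33,0.01,0.57], [-0.48,0.14,0.51]]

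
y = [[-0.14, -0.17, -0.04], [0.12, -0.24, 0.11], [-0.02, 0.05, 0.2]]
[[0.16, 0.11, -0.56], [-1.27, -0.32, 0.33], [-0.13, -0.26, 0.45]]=y@[[-3.84, -0.74, 2.3], [2.6, 0.29, 0.84], [-1.67, -1.47, 2.29]]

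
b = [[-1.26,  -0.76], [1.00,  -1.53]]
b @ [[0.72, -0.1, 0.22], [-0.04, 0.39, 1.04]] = [[-0.88, -0.17, -1.07],[0.78, -0.70, -1.37]]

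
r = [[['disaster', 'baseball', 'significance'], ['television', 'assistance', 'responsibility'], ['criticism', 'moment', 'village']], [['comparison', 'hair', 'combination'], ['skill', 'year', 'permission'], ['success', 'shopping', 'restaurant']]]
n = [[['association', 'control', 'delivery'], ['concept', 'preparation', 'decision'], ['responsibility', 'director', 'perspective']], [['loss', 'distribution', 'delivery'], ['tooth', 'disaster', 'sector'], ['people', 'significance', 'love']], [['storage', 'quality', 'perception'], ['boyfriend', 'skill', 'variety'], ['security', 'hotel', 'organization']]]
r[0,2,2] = 'village'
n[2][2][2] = 'organization'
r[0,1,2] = 'responsibility'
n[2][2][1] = 'hotel'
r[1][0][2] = 'combination'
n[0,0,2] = 'delivery'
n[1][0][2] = 'delivery'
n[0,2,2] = 'perspective'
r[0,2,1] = 'moment'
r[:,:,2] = [['significance', 'responsibility', 'village'], ['combination', 'permission', 'restaurant']]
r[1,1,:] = ['skill', 'year', 'permission']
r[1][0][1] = 'hair'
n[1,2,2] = 'love'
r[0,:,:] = [['disaster', 'baseball', 'significance'], ['television', 'assistance', 'responsibility'], ['criticism', 'moment', 'village']]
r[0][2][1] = 'moment'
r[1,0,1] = 'hair'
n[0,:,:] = [['association', 'control', 'delivery'], ['concept', 'preparation', 'decision'], ['responsibility', 'director', 'perspective']]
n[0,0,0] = 'association'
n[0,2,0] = 'responsibility'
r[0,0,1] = 'baseball'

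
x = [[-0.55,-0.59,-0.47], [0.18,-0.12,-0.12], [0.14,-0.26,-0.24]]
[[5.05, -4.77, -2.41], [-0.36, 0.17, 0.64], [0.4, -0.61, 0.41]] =x @ [[-4.38, 4.20, 3.99], [-8.02, 1.46, -0.94], [4.45, 3.40, 1.63]]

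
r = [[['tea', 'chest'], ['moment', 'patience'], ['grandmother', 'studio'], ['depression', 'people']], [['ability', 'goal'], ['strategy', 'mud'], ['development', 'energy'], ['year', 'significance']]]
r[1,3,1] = 'significance'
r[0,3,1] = 'people'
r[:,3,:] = [['depression', 'people'], ['year', 'significance']]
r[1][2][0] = 'development'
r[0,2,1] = 'studio'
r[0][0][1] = 'chest'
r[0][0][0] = 'tea'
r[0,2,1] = 'studio'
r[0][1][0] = 'moment'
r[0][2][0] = 'grandmother'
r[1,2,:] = ['development', 'energy']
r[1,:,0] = ['ability', 'strategy', 'development', 'year']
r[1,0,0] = 'ability'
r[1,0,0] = 'ability'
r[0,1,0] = 'moment'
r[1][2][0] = 'development'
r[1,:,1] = ['goal', 'mud', 'energy', 'significance']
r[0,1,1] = 'patience'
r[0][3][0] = 'depression'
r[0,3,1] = 'people'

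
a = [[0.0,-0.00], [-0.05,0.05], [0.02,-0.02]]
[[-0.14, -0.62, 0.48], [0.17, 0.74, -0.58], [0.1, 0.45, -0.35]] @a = [[0.04,-0.04],[-0.05,0.05],[-0.03,0.03]]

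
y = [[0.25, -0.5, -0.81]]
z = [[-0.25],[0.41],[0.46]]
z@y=[[-0.06, 0.12, 0.2], [0.10, -0.2, -0.33], [0.12, -0.23, -0.37]]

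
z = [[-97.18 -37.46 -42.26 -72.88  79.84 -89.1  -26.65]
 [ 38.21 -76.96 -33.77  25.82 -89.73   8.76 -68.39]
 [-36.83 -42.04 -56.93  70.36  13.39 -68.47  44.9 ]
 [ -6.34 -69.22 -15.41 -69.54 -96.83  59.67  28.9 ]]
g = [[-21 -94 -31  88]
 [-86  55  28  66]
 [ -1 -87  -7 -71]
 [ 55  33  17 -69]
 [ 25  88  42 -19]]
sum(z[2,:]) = -75.62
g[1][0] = -86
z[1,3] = 25.82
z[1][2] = -33.77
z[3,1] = -69.22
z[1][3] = 25.82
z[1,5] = 8.76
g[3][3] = -69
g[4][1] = 88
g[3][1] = 33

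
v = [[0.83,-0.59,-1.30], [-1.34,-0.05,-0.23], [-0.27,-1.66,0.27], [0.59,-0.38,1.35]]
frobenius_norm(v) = 3.13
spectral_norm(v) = 1.93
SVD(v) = [[0.49, 0.73, -0.17], [0.13, -0.28, 0.74], [-0.45, 0.62, 0.56], [-0.73, 0.06, -0.33]] @ diag([1.9266591138567215, 1.8124827224311595, 1.6725104005301041]) @ [[-0.04,0.38,-0.92],[0.47,-0.81,-0.36],[-0.88,-0.45,-0.15]]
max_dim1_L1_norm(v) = 2.72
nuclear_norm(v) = 5.41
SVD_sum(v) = [[-0.04, 0.36, -0.87],[-0.01, 0.09, -0.23],[0.04, -0.33, 0.81],[0.06, -0.54, 1.31]] + [[0.62, -1.07, -0.47], [-0.24, 0.41, 0.18], [0.52, -0.91, -0.40], [0.05, -0.08, -0.04]] + [[0.25, 0.12, 0.04], [-1.09, -0.55, -0.18], [-0.83, -0.42, -0.14], [0.48, 0.24, 0.08]]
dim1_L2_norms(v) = [1.65, 1.36, 1.7, 1.52]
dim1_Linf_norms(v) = [1.3, 1.34, 1.66, 1.35]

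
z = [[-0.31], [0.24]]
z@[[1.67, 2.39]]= [[-0.52, -0.74], [0.4, 0.57]]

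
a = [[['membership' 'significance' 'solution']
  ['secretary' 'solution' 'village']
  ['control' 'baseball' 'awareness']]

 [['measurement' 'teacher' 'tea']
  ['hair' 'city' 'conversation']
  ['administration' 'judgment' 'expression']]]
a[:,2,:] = [['control', 'baseball', 'awareness'], ['administration', 'judgment', 'expression']]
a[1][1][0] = 'hair'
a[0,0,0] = 'membership'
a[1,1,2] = 'conversation'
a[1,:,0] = ['measurement', 'hair', 'administration']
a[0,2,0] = 'control'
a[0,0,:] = ['membership', 'significance', 'solution']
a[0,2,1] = 'baseball'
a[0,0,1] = 'significance'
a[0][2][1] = 'baseball'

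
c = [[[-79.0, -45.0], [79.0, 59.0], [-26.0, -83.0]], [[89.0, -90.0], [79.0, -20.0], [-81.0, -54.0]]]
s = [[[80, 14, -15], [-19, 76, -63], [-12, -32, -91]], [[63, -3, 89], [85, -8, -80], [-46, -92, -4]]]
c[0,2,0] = -26.0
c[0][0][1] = -45.0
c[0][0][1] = -45.0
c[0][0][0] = -79.0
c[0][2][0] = -26.0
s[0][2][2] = -91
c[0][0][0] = -79.0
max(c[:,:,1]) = 59.0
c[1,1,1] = -20.0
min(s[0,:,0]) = -19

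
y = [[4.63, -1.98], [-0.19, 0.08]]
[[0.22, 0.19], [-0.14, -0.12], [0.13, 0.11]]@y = [[0.98, -0.42], [-0.63, 0.27], [0.58, -0.25]]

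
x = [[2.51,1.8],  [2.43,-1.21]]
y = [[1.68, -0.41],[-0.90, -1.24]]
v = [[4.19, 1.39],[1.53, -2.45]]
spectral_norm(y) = 1.93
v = y + x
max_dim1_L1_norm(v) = 5.58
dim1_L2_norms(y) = [1.73, 1.53]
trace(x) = 1.30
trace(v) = 1.74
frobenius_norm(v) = 5.28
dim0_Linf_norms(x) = [2.51, 1.8]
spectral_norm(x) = 3.54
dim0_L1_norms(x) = [4.94, 3.01]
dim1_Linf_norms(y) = [1.68, 1.24]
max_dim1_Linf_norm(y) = 1.68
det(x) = -7.41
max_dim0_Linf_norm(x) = 2.51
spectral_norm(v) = 4.50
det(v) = -12.39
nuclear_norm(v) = 7.25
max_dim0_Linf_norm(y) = 1.68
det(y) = -2.45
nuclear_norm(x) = 5.63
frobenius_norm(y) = 2.31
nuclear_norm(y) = 3.20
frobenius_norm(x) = 4.11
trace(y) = 0.44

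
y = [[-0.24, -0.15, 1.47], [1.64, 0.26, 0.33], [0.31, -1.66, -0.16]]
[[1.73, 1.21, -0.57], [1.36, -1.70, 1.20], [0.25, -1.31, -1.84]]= y@[[0.60, -1.25, 0.57], [-0.16, 0.49, 1.23], [1.26, 0.67, -0.17]]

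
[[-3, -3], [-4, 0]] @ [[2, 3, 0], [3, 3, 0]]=[[-15, -18, 0], [-8, -12, 0]]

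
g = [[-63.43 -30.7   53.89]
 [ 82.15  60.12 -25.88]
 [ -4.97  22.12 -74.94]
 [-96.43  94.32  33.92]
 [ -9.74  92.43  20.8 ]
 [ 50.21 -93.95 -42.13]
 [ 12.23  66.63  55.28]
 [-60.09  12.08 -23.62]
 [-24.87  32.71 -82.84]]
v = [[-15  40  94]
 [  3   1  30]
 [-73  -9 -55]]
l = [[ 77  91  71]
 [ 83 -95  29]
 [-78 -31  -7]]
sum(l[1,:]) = 17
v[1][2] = 30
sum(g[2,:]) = -57.78999999999999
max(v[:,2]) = 94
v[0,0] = -15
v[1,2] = 30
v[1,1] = 1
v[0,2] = 94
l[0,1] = 91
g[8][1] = 32.71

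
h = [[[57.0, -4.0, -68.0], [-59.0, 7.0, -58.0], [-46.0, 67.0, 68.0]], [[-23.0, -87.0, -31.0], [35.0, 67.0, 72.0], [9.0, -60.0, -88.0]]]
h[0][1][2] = -58.0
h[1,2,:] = [9.0, -60.0, -88.0]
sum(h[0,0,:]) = -15.0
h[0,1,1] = 7.0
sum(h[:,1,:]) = 64.0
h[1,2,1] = -60.0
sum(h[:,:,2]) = -105.0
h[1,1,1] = 67.0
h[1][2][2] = -88.0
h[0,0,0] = 57.0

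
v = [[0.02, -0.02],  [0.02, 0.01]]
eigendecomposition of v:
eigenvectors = [[0.18+0.68j, 0.18-0.68j], [0.71+0.00j, (0.71-0j)]]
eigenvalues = [(0.02+0.02j), (0.02-0.02j)]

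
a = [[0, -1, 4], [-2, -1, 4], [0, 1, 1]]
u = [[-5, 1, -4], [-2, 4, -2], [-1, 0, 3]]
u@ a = [[-2, 0, -20], [-8, -4, 6], [0, 4, -1]]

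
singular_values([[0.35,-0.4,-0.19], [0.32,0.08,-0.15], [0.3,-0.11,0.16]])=[0.65, 0.29, 0.25]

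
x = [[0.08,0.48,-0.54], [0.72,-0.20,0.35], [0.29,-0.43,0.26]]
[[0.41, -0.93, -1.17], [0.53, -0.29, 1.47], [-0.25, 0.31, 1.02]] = x @ [[0.80, -1.01, 1.01],[1.6, -0.99, -0.6],[0.79, 0.69, 1.79]]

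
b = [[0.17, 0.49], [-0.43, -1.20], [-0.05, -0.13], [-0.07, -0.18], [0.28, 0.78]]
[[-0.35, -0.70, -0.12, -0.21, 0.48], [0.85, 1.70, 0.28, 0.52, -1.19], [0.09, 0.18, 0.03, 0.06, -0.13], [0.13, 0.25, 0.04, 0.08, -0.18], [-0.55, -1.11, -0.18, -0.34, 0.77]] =b@[[-0.08, 1.26, 0.97, -0.12, 0.67], [-0.68, -1.87, -0.58, -0.39, 0.75]]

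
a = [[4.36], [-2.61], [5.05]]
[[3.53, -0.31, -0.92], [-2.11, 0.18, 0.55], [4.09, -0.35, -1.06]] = a @ [[0.81, -0.07, -0.21]]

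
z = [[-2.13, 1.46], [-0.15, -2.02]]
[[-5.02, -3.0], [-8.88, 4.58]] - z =[[-2.89, -4.46],[-8.73, 6.60]]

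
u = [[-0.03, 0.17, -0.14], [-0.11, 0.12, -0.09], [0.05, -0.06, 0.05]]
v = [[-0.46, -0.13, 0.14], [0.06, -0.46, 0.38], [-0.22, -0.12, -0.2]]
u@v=[[0.05,-0.06,0.09], [0.08,-0.03,0.05], [-0.04,0.02,-0.03]]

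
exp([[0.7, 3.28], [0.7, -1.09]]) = [[3.64, 4.32],  [0.92, 1.28]]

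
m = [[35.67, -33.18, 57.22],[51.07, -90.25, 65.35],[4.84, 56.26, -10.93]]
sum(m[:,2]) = 111.63999999999999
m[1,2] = 65.35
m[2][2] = -10.93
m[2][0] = 4.84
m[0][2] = 57.22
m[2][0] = 4.84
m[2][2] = -10.93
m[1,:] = [51.07, -90.25, 65.35]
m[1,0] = 51.07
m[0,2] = 57.22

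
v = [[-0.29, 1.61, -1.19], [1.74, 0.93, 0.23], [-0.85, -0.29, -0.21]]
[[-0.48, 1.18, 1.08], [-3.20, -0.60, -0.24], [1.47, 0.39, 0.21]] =v@[[-1.64, -0.44, -0.08], [-0.43, 0.30, 0.08], [0.22, -0.48, -0.78]]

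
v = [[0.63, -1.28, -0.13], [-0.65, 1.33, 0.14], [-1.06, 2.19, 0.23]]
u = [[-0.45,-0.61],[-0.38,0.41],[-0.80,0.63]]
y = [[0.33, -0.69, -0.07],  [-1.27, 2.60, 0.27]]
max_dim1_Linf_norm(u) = 0.8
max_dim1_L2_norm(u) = 1.02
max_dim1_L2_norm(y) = 2.91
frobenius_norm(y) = 3.01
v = u @ y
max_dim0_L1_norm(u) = 1.65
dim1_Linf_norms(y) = [0.69, 2.6]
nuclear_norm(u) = 1.92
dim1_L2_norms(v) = [1.43, 1.49, 2.44]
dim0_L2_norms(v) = [1.39, 2.86, 0.3]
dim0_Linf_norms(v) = [1.06, 2.19, 0.23]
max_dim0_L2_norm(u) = 0.99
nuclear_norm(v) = 3.21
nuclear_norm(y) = 3.01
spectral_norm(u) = 1.16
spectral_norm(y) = 3.01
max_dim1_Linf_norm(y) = 2.6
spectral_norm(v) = 3.20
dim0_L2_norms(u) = [0.99, 0.97]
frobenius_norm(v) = 3.20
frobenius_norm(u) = 1.39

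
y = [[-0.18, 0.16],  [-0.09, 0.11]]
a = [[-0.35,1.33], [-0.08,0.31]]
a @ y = [[-0.06, 0.09], [-0.01, 0.02]]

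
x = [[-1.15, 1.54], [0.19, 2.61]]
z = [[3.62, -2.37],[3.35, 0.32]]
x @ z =[[1.00, 3.22], [9.43, 0.38]]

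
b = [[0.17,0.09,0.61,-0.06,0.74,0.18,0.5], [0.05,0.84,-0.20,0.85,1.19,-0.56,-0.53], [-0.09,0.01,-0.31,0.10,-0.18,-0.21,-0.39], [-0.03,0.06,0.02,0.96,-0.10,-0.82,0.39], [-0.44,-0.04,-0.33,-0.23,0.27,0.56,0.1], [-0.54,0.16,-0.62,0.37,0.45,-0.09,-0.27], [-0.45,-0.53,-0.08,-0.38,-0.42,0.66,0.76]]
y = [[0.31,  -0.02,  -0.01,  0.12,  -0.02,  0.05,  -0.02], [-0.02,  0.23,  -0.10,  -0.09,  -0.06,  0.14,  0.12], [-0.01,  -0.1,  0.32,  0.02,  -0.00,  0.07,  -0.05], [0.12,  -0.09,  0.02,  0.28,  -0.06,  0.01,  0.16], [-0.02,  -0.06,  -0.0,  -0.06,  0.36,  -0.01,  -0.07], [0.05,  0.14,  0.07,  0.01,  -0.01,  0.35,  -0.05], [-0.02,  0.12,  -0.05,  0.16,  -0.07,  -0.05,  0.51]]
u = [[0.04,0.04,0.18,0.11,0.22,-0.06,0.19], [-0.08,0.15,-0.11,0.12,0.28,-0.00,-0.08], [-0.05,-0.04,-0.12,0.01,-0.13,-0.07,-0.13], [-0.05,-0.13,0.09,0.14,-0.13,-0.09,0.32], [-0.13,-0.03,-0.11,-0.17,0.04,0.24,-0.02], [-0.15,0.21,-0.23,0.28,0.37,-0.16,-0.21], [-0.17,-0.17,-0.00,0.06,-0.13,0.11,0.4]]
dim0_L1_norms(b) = [1.77, 1.73, 2.17, 2.95, 3.35, 3.08, 2.94]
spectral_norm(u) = 0.82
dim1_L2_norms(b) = [1.11, 1.87, 0.59, 1.33, 0.87, 1.06, 1.35]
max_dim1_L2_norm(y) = 0.56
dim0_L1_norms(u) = [0.67, 0.77, 0.84, 0.89, 1.3, 0.73, 1.35]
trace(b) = 2.60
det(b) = 0.00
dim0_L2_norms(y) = [0.34, 0.33, 0.35, 0.36, 0.38, 0.39, 0.56]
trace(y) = 2.36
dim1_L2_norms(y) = [0.34, 0.33, 0.35, 0.36, 0.38, 0.39, 0.56]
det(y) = 0.00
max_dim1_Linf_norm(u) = 0.4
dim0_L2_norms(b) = [0.85, 1.01, 1.0, 1.41, 1.57, 1.35, 1.22]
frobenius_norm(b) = 3.24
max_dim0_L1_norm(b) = 3.35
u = y @ b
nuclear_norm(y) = 2.36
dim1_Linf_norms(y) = [0.31, 0.23, 0.32, 0.28, 0.36, 0.35, 0.51]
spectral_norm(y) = 0.65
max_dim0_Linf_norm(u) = 0.4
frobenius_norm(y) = 1.04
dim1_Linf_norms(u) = [0.22, 0.28, 0.13, 0.32, 0.24, 0.37, 0.4]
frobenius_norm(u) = 1.13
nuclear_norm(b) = 6.32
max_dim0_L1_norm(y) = 0.98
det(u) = 0.00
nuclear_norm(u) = 2.19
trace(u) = 0.49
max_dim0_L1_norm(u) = 1.35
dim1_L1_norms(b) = [2.35, 4.22, 1.29, 2.38, 1.97, 2.5, 3.28]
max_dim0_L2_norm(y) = 0.56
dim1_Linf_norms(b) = [0.74, 1.19, 0.39, 0.96, 0.56, 0.62, 0.76]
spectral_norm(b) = 2.40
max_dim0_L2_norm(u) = 0.61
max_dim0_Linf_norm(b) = 1.19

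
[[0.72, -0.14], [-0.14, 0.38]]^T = [[0.72, -0.14], [-0.14, 0.38]]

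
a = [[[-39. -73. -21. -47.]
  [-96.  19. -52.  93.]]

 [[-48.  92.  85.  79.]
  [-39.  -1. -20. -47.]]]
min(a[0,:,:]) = -96.0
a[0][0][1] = -73.0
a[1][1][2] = -20.0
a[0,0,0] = -39.0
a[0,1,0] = -96.0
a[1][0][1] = 92.0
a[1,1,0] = -39.0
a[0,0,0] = -39.0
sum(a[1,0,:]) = 208.0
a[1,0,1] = 92.0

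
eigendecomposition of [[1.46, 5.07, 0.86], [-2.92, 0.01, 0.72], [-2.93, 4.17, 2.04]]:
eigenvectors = [[(-0.42+0.45j),-0.42-0.45j,0.25+0.00j], [(-0.23-0.3j),(-0.23+0.3j),-0.22+0.00j], [-0.69+0.00j,(-0.69-0j),0.94+0.00j]]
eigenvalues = [(1.61+3.72j), (1.61-3.72j), (0.29+0j)]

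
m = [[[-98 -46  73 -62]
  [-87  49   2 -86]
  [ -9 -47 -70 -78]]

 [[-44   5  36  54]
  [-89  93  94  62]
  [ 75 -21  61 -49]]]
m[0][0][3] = -62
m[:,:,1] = [[-46, 49, -47], [5, 93, -21]]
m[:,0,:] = [[-98, -46, 73, -62], [-44, 5, 36, 54]]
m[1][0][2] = 36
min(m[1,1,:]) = -89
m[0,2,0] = -9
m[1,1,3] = 62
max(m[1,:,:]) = 94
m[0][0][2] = 73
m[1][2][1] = -21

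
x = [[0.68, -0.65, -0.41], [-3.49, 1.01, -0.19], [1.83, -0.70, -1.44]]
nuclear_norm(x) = 6.02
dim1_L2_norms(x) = [1.03, 3.64, 2.43]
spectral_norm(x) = 4.26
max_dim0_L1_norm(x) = 6.0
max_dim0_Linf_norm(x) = 3.49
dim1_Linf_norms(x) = [0.68, 3.49, 1.83]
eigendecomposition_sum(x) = [[0.93-0.00j, -0.45+0.00j, (-0.08+0j)], [-2.83+0.00j, (1.38+0j), (0.25-0j)], [1.01-0.00j, -0.49+0.00j, (-0.09+0j)]] + [[-0.12+2.02j, (-0.1+0.02j), -0.16-1.80j], [-0.33+3.75j, (-0.18+0.04j), -0.22-3.35j], [(0.41+2.3j), -0.11+0.05j, -0.68-1.98j]] + [[-0.12-2.02j, (-0.1-0.02j), -0.16+1.80j],[(-0.33-3.75j), -0.18-0.04j, -0.22+3.35j],[(0.41-2.3j), (-0.11-0.05j), -0.68+1.98j]]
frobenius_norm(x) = 4.49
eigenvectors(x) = [[0.29+0.00j,(-0.42+0.01j),(-0.42-0.01j)], [-0.90+0.00j,(-0.77+0j),-0.77-0.00j], [(0.32+0j),(-0.46+0.13j),-0.46-0.13j]]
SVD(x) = [[-0.21, -0.24, -0.95], [0.84, -0.55, -0.05], [-0.51, -0.80, 0.32]] @ diag([4.256969330181223, 1.3952060055062565, 0.36525651821110855]) @ [[-0.94, 0.31, 0.15], [0.20, 0.12, 0.97], [0.29, 0.94, -0.17]]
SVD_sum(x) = [[0.85, -0.28, -0.14], [-3.33, 1.12, 0.55], [2.02, -0.68, -0.33]] + [[-0.07, -0.04, -0.33], [-0.15, -0.09, -0.74], [-0.22, -0.13, -1.09]] + [[-0.10,  -0.33,  0.06], [-0.0,  -0.02,  0.0], [0.03,  0.11,  -0.02]]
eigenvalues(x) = [(2.22+0j), (-0.99+0.08j), (-0.99-0.08j)]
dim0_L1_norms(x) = [6.0, 2.36, 2.04]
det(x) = 2.17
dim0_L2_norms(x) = [4.0, 1.39, 1.51]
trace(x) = 0.25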